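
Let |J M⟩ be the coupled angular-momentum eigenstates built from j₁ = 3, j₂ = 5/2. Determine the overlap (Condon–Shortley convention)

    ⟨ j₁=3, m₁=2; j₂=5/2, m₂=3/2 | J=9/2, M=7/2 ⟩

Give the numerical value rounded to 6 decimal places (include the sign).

+√(1/99) ≈ +0.100504

√[10·1!5!4!/11! · 5!1!4!1!8!1!] = √(921600/11)
  +(−1)^0/∏(0,1,1,4,4,0)! = 1/576  (running 1/576)
  +(−1)^1/∏(1,0,0,3,5,1)! = -1/720  (running 1/2880)
⟨..|..⟩ = √(921600/11)·(1/2880) = +0.100504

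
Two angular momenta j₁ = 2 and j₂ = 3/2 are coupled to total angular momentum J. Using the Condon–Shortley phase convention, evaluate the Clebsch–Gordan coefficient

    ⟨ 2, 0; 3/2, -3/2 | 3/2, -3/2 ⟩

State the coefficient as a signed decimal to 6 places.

+√(1/5) ≈ +0.447214

triangle: 2!×2!×1!/6! = 4/720
(j±m)!: 2!×2!×0!×3!×0!×3! = 144
prefactor² = (2J+1)×Δ×N² = 16/5
  k=0: +1/(0!×2!×2!×0!×0!×1!) = 1/4
Σ = 1/4  ⇒  CG² = 16/5×1/4² = 1/5
CG = +√(1/5) = +0.447214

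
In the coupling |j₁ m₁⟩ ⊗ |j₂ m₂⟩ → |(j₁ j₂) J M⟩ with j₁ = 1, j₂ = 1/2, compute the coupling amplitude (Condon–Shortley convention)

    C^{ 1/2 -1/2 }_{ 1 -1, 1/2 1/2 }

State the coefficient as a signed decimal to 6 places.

-0.816497

√[2·1!1!0!/3! · 0!2!1!0!0!1!] = √(2/3)
  +(−1)^1/∏(1,0,1,0,0,0)! = -1  (running -1)
⟨..|..⟩ = √(2/3)·(-1) = -0.816497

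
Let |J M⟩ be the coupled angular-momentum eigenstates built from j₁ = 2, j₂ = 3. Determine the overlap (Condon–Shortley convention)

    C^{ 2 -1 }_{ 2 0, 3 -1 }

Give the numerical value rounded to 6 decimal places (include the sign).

-0.377964  (= −√(1/7))

√[5·3!1!3!/8! · 2!2!2!4!1!3!] = √(36/7)
  +(−1)^1/∏(1,2,1,1,0,2)! = -1/4  (running -1/4)
  +(−1)^2/∏(2,1,0,0,1,3)! = 1/12  (running -1/6)
⟨..|..⟩ = √(36/7)·(-1/6) = -0.377964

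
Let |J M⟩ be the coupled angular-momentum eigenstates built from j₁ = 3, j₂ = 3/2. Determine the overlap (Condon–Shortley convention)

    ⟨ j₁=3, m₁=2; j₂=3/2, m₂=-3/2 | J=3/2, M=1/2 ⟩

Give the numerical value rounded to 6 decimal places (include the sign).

j₁+j₂−J=3  J+j₁−j₂=3  J−j₁+j₂=0  j₁+j₂+J+1=7
(j₁±m₁, j₂±m₂, J±M) = (5,1,0,3,2,1)
P² = 288/7
sum k=0..0:
  [0] +1/12 = 1/12
S = 1/12
C² = P²·S² = 2/7 ; C = +0.534522

+√(2/7) ≈ +0.534522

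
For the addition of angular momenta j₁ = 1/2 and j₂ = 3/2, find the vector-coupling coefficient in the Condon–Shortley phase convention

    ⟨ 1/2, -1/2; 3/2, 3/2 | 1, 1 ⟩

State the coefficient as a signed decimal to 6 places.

j₁+j₂−J=1  J+j₁−j₂=0  J−j₁+j₂=2  j₁+j₂+J+1=4
(j₁±m₁, j₂±m₂, J±M) = (0,1,3,0,2,0)
P² = 3
sum k=1..1:
  [1] −1/2 = -1/2
S = -1/2
C² = P²·S² = 3/4 ; C = -0.866025

−√(3/4) = -0.866025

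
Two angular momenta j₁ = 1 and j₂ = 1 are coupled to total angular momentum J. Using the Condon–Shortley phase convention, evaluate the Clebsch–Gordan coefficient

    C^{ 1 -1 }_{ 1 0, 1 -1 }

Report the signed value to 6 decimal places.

√[3·1!1!1!/4! · 1!1!0!2!0!2!] = √(1/2)
  +(−1)^0/∏(0,1,1,0,0,1)! = 1  (running 1)
⟨..|..⟩ = √(1/2)·(1) = +0.707107

+0.707107  (= +√(1/2))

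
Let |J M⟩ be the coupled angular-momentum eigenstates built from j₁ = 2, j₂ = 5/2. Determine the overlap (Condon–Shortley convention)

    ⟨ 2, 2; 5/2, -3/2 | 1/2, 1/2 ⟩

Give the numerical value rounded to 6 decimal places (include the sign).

√[2·4!0!1!/6! · 4!0!1!4!1!0!] = √(192/5)
  +(−1)^0/∏(0,4,0,1,0,0)! = 1/24  (running 1/24)
⟨..|..⟩ = √(192/5)·(1/24) = +0.258199

+√(1/15) ≈ +0.258199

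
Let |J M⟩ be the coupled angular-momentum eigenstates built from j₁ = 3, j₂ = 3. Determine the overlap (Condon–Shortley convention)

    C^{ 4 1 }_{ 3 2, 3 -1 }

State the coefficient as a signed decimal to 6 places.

√[9·2!4!4!/11! · 5!1!2!4!5!3!] = √(82944/77)
  +(−1)^0/∏(0,2,1,2,3,2)! = 1/48  (running 1/48)
  +(−1)^1/∏(1,1,0,1,4,3)! = -1/144  (running 1/72)
⟨..|..⟩ = √(82944/77)·(1/72) = +0.455842

+0.455842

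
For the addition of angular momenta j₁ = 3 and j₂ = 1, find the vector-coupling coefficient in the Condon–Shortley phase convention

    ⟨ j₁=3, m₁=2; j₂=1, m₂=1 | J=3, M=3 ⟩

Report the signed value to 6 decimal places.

-0.500000  (= −√(1/4))

triangle: 1!×5!×1!/8! = 120/40320
(j±m)!: 5!×1!×2!×0!×6!×0! = 172800
prefactor² = (2J+1)×Δ×N² = 3600
  k=1: −1/(1!×0!×0!×1!×5!×0!) = -1/120
Σ = -1/120  ⇒  CG² = 3600×(-1/120)² = 1/4
CG = −√(1/4) = -0.500000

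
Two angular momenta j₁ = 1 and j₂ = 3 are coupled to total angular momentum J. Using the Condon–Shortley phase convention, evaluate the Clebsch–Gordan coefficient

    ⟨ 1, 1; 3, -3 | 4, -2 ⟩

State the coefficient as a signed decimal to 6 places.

triangle: 0!·2!·6!/9! = 1440/362880
(j±m)!: 2!·0!·0!·6!·2!·6! = 2073600
prefactor² = (2J+1)·Δ·N² = 518400/7
  k=0: +1/(0!·0!·0!·0!·2!·6!) = 1/1440
Σ = 1/1440  ⇒  CG² = 518400/7·1/1440² = 1/28
CG = +√(1/28) = +0.188982

+√(1/28) = +0.188982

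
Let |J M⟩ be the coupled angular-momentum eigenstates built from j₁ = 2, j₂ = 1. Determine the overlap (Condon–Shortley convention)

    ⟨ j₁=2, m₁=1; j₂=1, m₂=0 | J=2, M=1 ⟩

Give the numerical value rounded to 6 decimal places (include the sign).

+0.408248

j₁+j₂−J=1  J+j₁−j₂=3  J−j₁+j₂=1  j₁+j₂+J+1=6
(j₁±m₁, j₂±m₂, J±M) = (3,1,1,1,3,1)
P² = 3/2
sum k=0..1:
  [0] +1/2 = 1/2
  [1] −1/6 = -1/6
S = 1/3
C² = P²·S² = 1/6 ; C = +0.408248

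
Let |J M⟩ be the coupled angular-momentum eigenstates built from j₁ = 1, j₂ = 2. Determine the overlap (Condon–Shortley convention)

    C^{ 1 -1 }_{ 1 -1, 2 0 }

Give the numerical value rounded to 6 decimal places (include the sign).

triangle: 2!*0!*2!/5! = 4/120
(j±m)!: 0!*2!*2!*2!*0!*2! = 16
prefactor² = (2J+1)*Δ*N² = 8/5
  k=2: +1/(2!*0!*0!*0!*0!*2!) = 1/4
Σ = 1/4  ⇒  CG² = 8/5*1/4² = 1/10
CG = +√(1/10) = +0.316228

+√(1/10) ≈ +0.316228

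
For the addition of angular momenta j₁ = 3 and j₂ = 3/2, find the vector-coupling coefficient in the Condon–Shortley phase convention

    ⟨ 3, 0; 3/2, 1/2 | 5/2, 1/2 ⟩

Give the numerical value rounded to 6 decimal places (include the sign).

√[6·2!4!1!/8! · 3!3!2!1!3!2!] = √(216/35)
  +(−1)^1/∏(1,1,2,1,2,0)! = -1/4  (running -1/4)
  +(−1)^2/∏(2,0,1,0,3,1)! = 1/12  (running -1/6)
⟨..|..⟩ = √(216/35)·(-1/6) = -0.414039

-0.414039  (= −√(6/35))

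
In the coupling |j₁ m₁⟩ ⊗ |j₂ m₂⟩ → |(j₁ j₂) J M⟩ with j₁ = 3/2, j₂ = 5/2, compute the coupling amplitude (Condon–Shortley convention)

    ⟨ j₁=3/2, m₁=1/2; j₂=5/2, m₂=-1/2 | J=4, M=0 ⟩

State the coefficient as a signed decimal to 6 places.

√[9·0!3!5!/9! · 2!1!2!3!4!4!] = √(1728/7)
  +(−1)^0/∏(0,0,1,2,2,3)! = 1/24  (running 1/24)
⟨..|..⟩ = √(1728/7)·(1/24) = +0.654654

+0.654654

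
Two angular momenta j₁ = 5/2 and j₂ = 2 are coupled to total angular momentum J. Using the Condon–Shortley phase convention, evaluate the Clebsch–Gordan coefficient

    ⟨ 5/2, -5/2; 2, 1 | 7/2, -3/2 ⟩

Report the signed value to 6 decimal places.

−√(5/21) ≈ -0.487950

triangle: 1!·4!·3!/9! = 144/362880
(j±m)!: 0!·5!·3!·1!·2!·5! = 172800
prefactor² = (2J+1)·Δ·N² = 3840/7
  k=1: −1/(1!·0!·4!·2!·0!·1!) = -1/48
Σ = -1/48  ⇒  CG² = 3840/7·(-1/48)² = 5/21
CG = −√(5/21) = -0.487950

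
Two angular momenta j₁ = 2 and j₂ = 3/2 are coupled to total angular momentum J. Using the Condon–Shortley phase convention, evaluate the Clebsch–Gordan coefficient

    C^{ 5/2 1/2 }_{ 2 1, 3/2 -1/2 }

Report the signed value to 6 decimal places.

+0.597614

triangle: 1!·3!·2!/7! = 12/5040
(j±m)!: 3!·1!·1!·2!·3!·2! = 144
prefactor² = (2J+1)·Δ·N² = 72/35
  k=0: +1/(0!·1!·1!·1!·2!·1!) = 1/2
  k=1: −1/(1!·0!·0!·0!·3!·2!) = -1/12
Σ = 5/12  ⇒  CG² = 72/35·5/12² = 5/14
CG = +√(5/14) = +0.597614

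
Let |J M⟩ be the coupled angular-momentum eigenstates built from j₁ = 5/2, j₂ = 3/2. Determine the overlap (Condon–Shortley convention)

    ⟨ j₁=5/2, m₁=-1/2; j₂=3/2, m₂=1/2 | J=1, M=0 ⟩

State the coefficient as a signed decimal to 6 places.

+0.547723  (= +√(3/10))

j₁+j₂−J=3  J+j₁−j₂=2  J−j₁+j₂=0  j₁+j₂+J+1=6
(j₁±m₁, j₂±m₂, J±M) = (2,3,2,1,1,1)
P² = 6/5
sum k=2..2:
  [2] +1/2 = 1/2
S = 1/2
C² = P²·S² = 3/10 ; C = +0.547723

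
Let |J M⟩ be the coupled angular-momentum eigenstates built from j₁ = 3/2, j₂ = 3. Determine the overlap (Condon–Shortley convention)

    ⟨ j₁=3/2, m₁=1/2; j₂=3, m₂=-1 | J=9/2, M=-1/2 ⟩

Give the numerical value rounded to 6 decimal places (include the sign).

triangle: 0!×3!×6!/10! = 4320/3628800
(j±m)!: 2!×1!×2!×4!×4!×5! = 276480
prefactor² = (2J+1)×Δ×N² = 23040/7
  k=0: +1/(0!×0!×1!×2!×2!×4!) = 1/96
Σ = 1/96  ⇒  CG² = 23040/7×1/96² = 5/14
CG = +√(5/14) = +0.597614

+√(5/14) ≈ +0.597614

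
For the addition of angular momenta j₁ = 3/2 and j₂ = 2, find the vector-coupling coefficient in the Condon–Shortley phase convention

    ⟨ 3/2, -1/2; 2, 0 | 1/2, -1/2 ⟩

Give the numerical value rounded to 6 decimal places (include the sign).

j₁+j₂−J=3  J+j₁−j₂=0  J−j₁+j₂=1  j₁+j₂+J+1=5
(j₁±m₁, j₂±m₂, J±M) = (1,2,2,2,0,1)
P² = 4/5
sum k=2..2:
  [2] +1/2 = 1/2
S = 1/2
C² = P²·S² = 1/5 ; C = +0.447214

+0.447214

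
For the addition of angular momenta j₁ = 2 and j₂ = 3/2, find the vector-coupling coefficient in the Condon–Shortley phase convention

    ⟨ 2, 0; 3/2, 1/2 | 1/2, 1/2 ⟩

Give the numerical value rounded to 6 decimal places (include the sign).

+√(1/5) = +0.447214

triangle: 3!·1!·0!/5! = 6/120
(j±m)!: 2!·2!·2!·1!·1!·0! = 8
prefactor² = (2J+1)·Δ·N² = 4/5
  k=2: +1/(2!·1!·0!·0!·1!·0!) = 1/2
Σ = 1/2  ⇒  CG² = 4/5·1/2² = 1/5
CG = +√(1/5) = +0.447214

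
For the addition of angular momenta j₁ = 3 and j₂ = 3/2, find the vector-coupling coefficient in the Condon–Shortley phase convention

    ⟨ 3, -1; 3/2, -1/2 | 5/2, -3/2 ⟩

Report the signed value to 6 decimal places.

triangle: 2!·4!·1!/8! = 48/40320
(j±m)!: 2!·4!·1!·2!·1!·4! = 2304
prefactor² = (2J+1)·Δ·N² = 576/35
  k=0: +1/(0!·2!·4!·1!·0!·0!) = 1/48
  k=1: −1/(1!·1!·3!·0!·1!·1!) = -1/6
Σ = -7/48  ⇒  CG² = 576/35·(-7/48)² = 7/20
CG = −√(7/20) = -0.591608

-0.591608  (= −√(7/20))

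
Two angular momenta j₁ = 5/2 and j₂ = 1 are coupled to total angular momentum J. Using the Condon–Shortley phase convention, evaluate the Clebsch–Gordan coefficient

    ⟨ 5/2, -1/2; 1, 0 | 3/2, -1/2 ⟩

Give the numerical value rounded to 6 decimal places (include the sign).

−√(2/5) ≈ -0.632456

√[4·2!3!0!/6! · 2!3!1!1!1!2!] = √(8/5)
  +(−1)^1/∏(1,1,2,0,1,0)! = -1/2  (running -1/2)
⟨..|..⟩ = √(8/5)·(-1/2) = -0.632456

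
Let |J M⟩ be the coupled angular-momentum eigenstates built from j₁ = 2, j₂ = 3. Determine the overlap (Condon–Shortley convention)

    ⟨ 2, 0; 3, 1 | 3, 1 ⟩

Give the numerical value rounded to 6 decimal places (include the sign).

-0.387298  (= −√(3/20))

j₁+j₂−J=2  J+j₁−j₂=2  J−j₁+j₂=4  j₁+j₂+J+1=9
(j₁±m₁, j₂±m₂, J±M) = (2,2,4,2,4,2)
P² = 256/15
sum k=0..2:
  [0] +1/96 = 1/96
  [1] −1/6 = -1/6
  [2] +1/16 = 1/16
S = -3/32
C² = P²·S² = 3/20 ; C = -0.387298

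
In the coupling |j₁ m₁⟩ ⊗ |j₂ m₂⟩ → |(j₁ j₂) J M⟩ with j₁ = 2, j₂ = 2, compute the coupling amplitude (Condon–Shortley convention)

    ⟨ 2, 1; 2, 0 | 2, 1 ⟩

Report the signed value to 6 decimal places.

-0.267261

j₁+j₂−J=2  J+j₁−j₂=2  J−j₁+j₂=2  j₁+j₂+J+1=7
(j₁±m₁, j₂±m₂, J±M) = (3,1,2,2,3,1)
P² = 8/7
sum k=0..1:
  [0] +1/4 = 1/4
  [1] −1/2 = -1/2
S = -1/4
C² = P²·S² = 1/14 ; C = -0.267261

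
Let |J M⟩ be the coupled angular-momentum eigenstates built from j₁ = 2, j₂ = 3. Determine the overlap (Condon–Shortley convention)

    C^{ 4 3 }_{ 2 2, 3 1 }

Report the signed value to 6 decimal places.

+0.707107

j₁+j₂−J=1  J+j₁−j₂=3  J−j₁+j₂=5  j₁+j₂+J+1=10
(j₁±m₁, j₂±m₂, J±M) = (4,0,4,2,7,1)
P² = 10368
sum k=0..0:
  [0] +1/144 = 1/144
S = 1/144
C² = P²·S² = 1/2 ; C = +0.707107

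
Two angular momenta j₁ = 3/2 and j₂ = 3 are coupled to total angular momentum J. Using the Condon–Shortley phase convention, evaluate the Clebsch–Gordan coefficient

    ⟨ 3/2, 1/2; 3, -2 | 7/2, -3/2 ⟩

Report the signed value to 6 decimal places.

+√(3/7) ≈ +0.654654

j₁+j₂−J=1  J+j₁−j₂=2  J−j₁+j₂=5  j₁+j₂+J+1=9
(j₁±m₁, j₂±m₂, J±M) = (2,1,1,5,2,5)
P² = 6400/21
sum k=0..1:
  [0] +1/24 = 1/24
  [1] −1/240 = -1/240
S = 3/80
C² = P²·S² = 3/7 ; C = +0.654654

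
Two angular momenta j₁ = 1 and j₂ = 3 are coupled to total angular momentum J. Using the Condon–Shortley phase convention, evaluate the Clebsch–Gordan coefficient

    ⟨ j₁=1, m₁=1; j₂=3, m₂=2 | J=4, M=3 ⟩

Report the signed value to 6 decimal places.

+√(3/4) ≈ +0.866025

√[9·0!2!6!/9! · 2!0!5!1!7!1!] = √(43200)
  +(−1)^0/∏(0,0,0,5,2,1)! = 1/240  (running 1/240)
⟨..|..⟩ = √(43200)·(1/240) = +0.866025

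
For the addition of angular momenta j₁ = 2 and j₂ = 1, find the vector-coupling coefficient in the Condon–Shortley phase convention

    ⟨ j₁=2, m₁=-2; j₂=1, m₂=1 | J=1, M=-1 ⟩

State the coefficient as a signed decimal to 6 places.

+0.774597

j₁+j₂−J=2  J+j₁−j₂=2  J−j₁+j₂=0  j₁+j₂+J+1=5
(j₁±m₁, j₂±m₂, J±M) = (0,4,2,0,0,2)
P² = 48/5
sum k=2..2:
  [2] +1/4 = 1/4
S = 1/4
C² = P²·S² = 3/5 ; C = +0.774597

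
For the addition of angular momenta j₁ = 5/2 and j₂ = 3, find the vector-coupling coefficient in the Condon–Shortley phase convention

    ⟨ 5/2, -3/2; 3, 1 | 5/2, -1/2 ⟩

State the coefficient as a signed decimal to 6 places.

j₁+j₂−J=3  J+j₁−j₂=2  J−j₁+j₂=3  j₁+j₂+J+1=9
(j₁±m₁, j₂±m₂, J±M) = (1,4,4,2,2,3)
P² = 576/35
sum k=2..3:
  [2] +1/8 = 1/8
  [3] −1/12 = -1/12
S = 1/24
C² = P²·S² = 1/35 ; C = +0.169031

+0.169031  (= +√(1/35))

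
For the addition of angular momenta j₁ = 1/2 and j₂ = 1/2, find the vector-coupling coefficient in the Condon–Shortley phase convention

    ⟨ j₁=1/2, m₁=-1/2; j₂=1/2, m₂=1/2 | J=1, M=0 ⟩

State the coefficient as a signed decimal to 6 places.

+√(1/2) ≈ +0.707107

√[3·0!1!1!/3! · 0!1!1!0!1!1!] = √(1/2)
  +(−1)^0/∏(0,0,1,1,0,0)! = 1  (running 1)
⟨..|..⟩ = √(1/2)·(1) = +0.707107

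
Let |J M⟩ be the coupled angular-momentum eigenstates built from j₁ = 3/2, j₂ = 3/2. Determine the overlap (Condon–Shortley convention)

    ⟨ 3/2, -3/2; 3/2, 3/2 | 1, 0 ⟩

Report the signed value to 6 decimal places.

+0.670820  (= +√(9/20))

√[3·2!1!1!/5! · 0!3!3!0!1!1!] = √(9/5)
  +(−1)^2/∏(2,0,1,1,0,0)! = 1/2  (running 1/2)
⟨..|..⟩ = √(9/5)·(1/2) = +0.670820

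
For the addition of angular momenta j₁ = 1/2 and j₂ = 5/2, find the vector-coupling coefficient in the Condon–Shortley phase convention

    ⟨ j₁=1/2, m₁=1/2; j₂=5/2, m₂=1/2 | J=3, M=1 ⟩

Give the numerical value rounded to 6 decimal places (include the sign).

triangle: 0!·1!·5!/7! = 120/5040
(j±m)!: 1!·0!·3!·2!·4!·2! = 576
prefactor² = (2J+1)·Δ·N² = 96
  k=0: +1/(0!·0!·0!·3!·1!·2!) = 1/12
Σ = 1/12  ⇒  CG² = 96·1/12² = 2/3
CG = +√(2/3) = +0.816497

+√(2/3) = +0.816497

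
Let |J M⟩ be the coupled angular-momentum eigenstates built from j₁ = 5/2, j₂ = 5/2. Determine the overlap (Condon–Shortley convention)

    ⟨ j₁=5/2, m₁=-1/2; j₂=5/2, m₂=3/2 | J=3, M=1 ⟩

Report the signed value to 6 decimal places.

+√(1/30) = +0.182574

j₁+j₂−J=2  J+j₁−j₂=3  J−j₁+j₂=3  j₁+j₂+J+1=9
(j₁±m₁, j₂±m₂, J±M) = (2,3,4,1,4,2)
P² = 96/5
sum k=1..2:
  [1] −1/12 = -1/12
  [2] +1/8 = 1/8
S = 1/24
C² = P²·S² = 1/30 ; C = +0.182574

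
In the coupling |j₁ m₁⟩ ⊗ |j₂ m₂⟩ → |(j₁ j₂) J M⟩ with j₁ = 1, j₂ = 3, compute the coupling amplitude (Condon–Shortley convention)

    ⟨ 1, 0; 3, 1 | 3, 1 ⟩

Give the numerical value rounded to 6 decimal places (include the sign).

√[7·1!1!5!/8! · 1!1!4!2!4!2!] = √(48)
  +(−1)^0/∏(0,1,1,4,0,1)! = 1/24  (running 1/24)
  +(−1)^1/∏(1,0,0,3,1,2)! = -1/12  (running -1/24)
⟨..|..⟩ = √(48)·(-1/24) = -0.288675

−√(1/12) = -0.288675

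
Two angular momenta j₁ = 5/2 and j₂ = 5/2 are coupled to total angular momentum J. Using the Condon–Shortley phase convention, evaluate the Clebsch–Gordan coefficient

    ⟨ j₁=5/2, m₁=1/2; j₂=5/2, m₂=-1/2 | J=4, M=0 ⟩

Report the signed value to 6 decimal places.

+0.377964

triangle: 1!*4!*4!/10! = 576/3628800
(j±m)!: 3!*2!*2!*3!*4!*4! = 82944
prefactor² = (2J+1)*Δ*N² = 20736/175
  k=0: +1/(0!*1!*2!*2!*2!*2!) = 1/16
  k=1: −1/(1!*0!*1!*1!*3!*3!) = -1/36
Σ = 5/144  ⇒  CG² = 20736/175*5/144² = 1/7
CG = +√(1/7) = +0.377964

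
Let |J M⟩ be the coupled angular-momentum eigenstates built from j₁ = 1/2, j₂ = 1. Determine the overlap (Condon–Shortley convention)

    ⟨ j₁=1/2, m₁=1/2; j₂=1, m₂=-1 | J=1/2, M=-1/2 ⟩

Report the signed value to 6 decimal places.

+√(2/3) = +0.816497

triangle: 1!·0!·1!/3! = 1/6
(j±m)!: 1!·0!·0!·2!·0!·1! = 2
prefactor² = (2J+1)·Δ·N² = 2/3
  k=0: +1/(0!·1!·0!·0!·0!·1!) = 1
Σ = 1  ⇒  CG² = 2/3·1² = 2/3
CG = +√(2/3) = +0.816497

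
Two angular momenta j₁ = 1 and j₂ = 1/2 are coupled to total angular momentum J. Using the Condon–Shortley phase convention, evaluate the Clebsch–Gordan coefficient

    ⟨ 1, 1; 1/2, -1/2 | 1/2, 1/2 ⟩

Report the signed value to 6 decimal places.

+√(2/3) ≈ +0.816497

j₁+j₂−J=1  J+j₁−j₂=1  J−j₁+j₂=0  j₁+j₂+J+1=3
(j₁±m₁, j₂±m₂, J±M) = (2,0,0,1,1,0)
P² = 2/3
sum k=0..0:
  [0] +1/1 = 1
S = 1
C² = P²·S² = 2/3 ; C = +0.816497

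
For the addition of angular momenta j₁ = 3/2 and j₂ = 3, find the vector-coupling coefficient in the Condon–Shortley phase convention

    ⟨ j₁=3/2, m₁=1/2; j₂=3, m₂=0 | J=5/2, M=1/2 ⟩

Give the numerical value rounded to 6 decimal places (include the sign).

-0.414039

triangle: 2!*1!*4!/8! = 48/40320
(j±m)!: 2!*1!*3!*3!*3!*2! = 864
prefactor² = (2J+1)*Δ*N² = 216/35
  k=0: +1/(0!*2!*1!*3!*0!*1!) = 1/12
  k=1: −1/(1!*1!*0!*2!*1!*2!) = -1/4
Σ = -1/6  ⇒  CG² = 216/35*(-1/6)² = 6/35
CG = −√(6/35) = -0.414039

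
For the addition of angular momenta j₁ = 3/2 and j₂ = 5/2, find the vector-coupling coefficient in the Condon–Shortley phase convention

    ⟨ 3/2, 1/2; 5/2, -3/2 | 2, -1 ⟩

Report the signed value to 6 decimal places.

√[5·2!1!3!/7! · 2!1!1!4!1!3!] = √(24/7)
  +(−1)^0/∏(0,2,1,1,0,2)! = 1/4  (running 1/4)
  +(−1)^1/∏(1,1,0,0,1,3)! = -1/6  (running 1/12)
⟨..|..⟩ = √(24/7)·(1/12) = +0.154303

+√(1/42) ≈ +0.154303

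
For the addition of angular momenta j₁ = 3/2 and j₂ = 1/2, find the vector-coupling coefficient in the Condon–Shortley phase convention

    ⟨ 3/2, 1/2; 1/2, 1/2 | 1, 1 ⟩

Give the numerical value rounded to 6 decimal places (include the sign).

−√(1/4) = -0.500000

j₁+j₂−J=1  J+j₁−j₂=2  J−j₁+j₂=0  j₁+j₂+J+1=4
(j₁±m₁, j₂±m₂, J±M) = (2,1,1,0,2,0)
P² = 1
sum k=1..1:
  [1] −1/2 = -1/2
S = -1/2
C² = P²·S² = 1/4 ; C = -0.500000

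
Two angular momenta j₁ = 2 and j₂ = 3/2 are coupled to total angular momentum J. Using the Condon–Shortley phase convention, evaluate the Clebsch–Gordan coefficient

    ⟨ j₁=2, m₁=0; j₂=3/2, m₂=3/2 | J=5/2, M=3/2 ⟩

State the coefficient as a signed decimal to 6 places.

triangle: 1!×3!×2!/7! = 12/5040
(j±m)!: 2!×2!×3!×0!×4!×1! = 576
prefactor² = (2J+1)×Δ×N² = 288/35
  k=1: −1/(1!×0!×1!×2!×2!×0!) = -1/4
Σ = -1/4  ⇒  CG² = 288/35×(-1/4)² = 18/35
CG = −√(18/35) = -0.717137

-0.717137  (= −√(18/35))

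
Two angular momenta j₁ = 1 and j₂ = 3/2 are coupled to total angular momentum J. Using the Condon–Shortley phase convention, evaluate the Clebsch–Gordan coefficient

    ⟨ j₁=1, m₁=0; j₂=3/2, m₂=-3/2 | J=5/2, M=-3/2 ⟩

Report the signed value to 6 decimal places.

j₁+j₂−J=0  J+j₁−j₂=2  J−j₁+j₂=3  j₁+j₂+J+1=6
(j₁±m₁, j₂±m₂, J±M) = (1,1,0,3,1,4)
P² = 72/5
sum k=0..0:
  [0] +1/6 = 1/6
S = 1/6
C² = P²·S² = 2/5 ; C = +0.632456

+0.632456  (= +√(2/5))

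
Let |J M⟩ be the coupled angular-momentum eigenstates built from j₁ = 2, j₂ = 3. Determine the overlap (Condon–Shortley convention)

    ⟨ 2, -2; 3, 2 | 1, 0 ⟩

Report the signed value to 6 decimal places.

j₁+j₂−J=4  J+j₁−j₂=0  J−j₁+j₂=2  j₁+j₂+J+1=7
(j₁±m₁, j₂±m₂, J±M) = (0,4,5,1,1,1)
P² = 576/7
sum k=4..4:
  [4] +1/24 = 1/24
S = 1/24
C² = P²·S² = 1/7 ; C = +0.377964

+0.377964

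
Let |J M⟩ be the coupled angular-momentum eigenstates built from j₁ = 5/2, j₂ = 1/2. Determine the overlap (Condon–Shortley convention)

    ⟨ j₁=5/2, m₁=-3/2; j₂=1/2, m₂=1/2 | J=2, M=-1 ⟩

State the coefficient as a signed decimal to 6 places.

-0.816497

triangle: 1!·4!·0!/6! = 24/720
(j±m)!: 1!·4!·1!·0!·1!·3! = 144
prefactor² = (2J+1)·Δ·N² = 24
  k=1: −1/(1!·0!·3!·0!·1!·0!) = -1/6
Σ = -1/6  ⇒  CG² = 24·(-1/6)² = 2/3
CG = −√(2/3) = -0.816497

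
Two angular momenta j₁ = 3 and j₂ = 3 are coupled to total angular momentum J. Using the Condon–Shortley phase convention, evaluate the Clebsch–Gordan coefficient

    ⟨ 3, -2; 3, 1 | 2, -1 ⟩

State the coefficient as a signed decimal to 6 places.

√[5·4!2!2!/9! · 1!5!4!2!1!3!] = √(320/7)
  +(−1)^3/∏(3,1,2,1,0,1)! = -1/12  (running -1/12)
  +(−1)^4/∏(4,0,1,0,1,2)! = 1/48  (running -1/16)
⟨..|..⟩ = √(320/7)·(-1/16) = -0.422577

−√(5/28) = -0.422577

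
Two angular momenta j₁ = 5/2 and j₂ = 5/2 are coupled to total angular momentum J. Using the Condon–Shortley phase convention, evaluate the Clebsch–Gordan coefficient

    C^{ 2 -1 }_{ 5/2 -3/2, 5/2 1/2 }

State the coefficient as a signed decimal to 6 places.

+√(1/7) = +0.377964

j₁+j₂−J=3  J+j₁−j₂=2  J−j₁+j₂=2  j₁+j₂+J+1=8
(j₁±m₁, j₂±m₂, J±M) = (1,4,3,2,1,3)
P² = 36/7
sum k=2..3:
  [2] +1/4 = 1/4
  [3] −1/12 = -1/12
S = 1/6
C² = P²·S² = 1/7 ; C = +0.377964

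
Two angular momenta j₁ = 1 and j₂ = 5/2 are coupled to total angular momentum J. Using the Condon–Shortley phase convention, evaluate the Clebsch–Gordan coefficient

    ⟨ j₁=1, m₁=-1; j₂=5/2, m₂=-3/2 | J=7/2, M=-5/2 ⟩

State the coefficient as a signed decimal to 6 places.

j₁+j₂−J=0  J+j₁−j₂=2  J−j₁+j₂=5  j₁+j₂+J+1=8
(j₁±m₁, j₂±m₂, J±M) = (0,2,1,4,1,6)
P² = 11520/7
sum k=0..0:
  [0] +1/48 = 1/48
S = 1/48
C² = P²·S² = 5/7 ; C = +0.845154

+√(5/7) ≈ +0.845154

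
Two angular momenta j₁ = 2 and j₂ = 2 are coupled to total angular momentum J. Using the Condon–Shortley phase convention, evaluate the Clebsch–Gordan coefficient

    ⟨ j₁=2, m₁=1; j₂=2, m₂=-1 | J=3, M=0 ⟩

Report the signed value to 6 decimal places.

j₁+j₂−J=1  J+j₁−j₂=3  J−j₁+j₂=3  j₁+j₂+J+1=8
(j₁±m₁, j₂±m₂, J±M) = (3,1,1,3,3,3)
P² = 81/10
sum k=0..1:
  [0] +1/4 = 1/4
  [1] −1/36 = -1/36
S = 2/9
C² = P²·S² = 2/5 ; C = +0.632456

+√(2/5) = +0.632456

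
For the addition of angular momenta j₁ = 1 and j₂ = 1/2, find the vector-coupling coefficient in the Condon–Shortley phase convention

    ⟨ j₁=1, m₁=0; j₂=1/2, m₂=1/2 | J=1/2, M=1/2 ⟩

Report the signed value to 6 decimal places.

-0.577350  (= −√(1/3))

√[2·1!1!0!/3! · 1!1!1!0!1!0!] = √(1/3)
  +(−1)^1/∏(1,0,0,0,1,0)! = -1  (running -1)
⟨..|..⟩ = √(1/3)·(-1) = -0.577350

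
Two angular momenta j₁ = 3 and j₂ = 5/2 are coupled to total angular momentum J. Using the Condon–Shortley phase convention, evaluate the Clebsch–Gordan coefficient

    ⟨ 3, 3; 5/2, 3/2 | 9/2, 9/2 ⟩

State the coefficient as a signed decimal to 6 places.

√[10·1!5!4!/11! · 6!0!4!1!9!0!] = √(49766400/11)
  +(−1)^0/∏(0,1,0,4,5,0)! = 1/2880  (running 1/2880)
⟨..|..⟩ = √(49766400/11)·(1/2880) = +0.738549

+√(6/11) ≈ +0.738549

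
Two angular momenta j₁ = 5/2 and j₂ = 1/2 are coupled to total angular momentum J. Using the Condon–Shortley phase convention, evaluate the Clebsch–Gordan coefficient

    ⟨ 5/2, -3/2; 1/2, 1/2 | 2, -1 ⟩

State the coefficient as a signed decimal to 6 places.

triangle: 1!*4!*0!/6! = 24/720
(j±m)!: 1!*4!*1!*0!*1!*3! = 144
prefactor² = (2J+1)*Δ*N² = 24
  k=1: −1/(1!*0!*3!*0!*1!*0!) = -1/6
Σ = -1/6  ⇒  CG² = 24*(-1/6)² = 2/3
CG = −√(2/3) = -0.816497

-0.816497  (= −√(2/3))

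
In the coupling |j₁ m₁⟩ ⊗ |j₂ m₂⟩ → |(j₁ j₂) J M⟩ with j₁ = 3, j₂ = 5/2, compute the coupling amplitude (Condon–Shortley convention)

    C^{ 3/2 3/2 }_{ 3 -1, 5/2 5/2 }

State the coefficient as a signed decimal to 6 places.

j₁+j₂−J=4  J+j₁−j₂=2  J−j₁+j₂=1  j₁+j₂+J+1=8
(j₁±m₁, j₂±m₂, J±M) = (2,4,5,0,3,0)
P² = 1152/7
sum k=4..4:
  [4] +1/48 = 1/48
S = 1/48
C² = P²·S² = 1/14 ; C = +0.267261

+0.267261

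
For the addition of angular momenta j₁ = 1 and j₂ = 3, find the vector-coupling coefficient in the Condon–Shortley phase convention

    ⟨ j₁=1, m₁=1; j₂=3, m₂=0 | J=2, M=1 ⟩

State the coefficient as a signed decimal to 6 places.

+0.377964

triangle: 2!·0!·4!/7! = 48/5040
(j±m)!: 2!·0!·3!·3!·3!·1! = 432
prefactor² = (2J+1)·Δ·N² = 144/7
  k=0: +1/(0!·2!·0!·3!·0!·1!) = 1/12
Σ = 1/12  ⇒  CG² = 144/7·1/12² = 1/7
CG = +√(1/7) = +0.377964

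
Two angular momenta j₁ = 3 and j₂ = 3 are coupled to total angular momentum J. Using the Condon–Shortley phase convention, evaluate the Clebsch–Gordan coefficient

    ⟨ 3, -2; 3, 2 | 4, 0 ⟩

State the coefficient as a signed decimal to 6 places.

+0.564076  (= +√(7/22))

√[9·2!4!4!/11! · 1!5!5!1!4!4!] = √(165888/77)
  +(−1)^1/∏(1,1,4,4,0,0)! = -1/576  (running -1/576)
  +(−1)^2/∏(2,0,3,3,1,1)! = 1/72  (running 7/576)
⟨..|..⟩ = √(165888/77)·(7/576) = +0.564076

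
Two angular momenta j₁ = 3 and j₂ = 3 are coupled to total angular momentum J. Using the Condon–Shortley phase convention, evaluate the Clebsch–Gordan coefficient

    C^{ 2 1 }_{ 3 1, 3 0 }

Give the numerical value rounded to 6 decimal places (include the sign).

+0.154303

j₁+j₂−J=4  J+j₁−j₂=2  J−j₁+j₂=2  j₁+j₂+J+1=9
(j₁±m₁, j₂±m₂, J±M) = (4,2,3,3,3,1)
P² = 96/7
sum k=1..2:
  [1] −1/12 = -1/12
  [2] +1/8 = 1/8
S = 1/24
C² = P²·S² = 1/42 ; C = +0.154303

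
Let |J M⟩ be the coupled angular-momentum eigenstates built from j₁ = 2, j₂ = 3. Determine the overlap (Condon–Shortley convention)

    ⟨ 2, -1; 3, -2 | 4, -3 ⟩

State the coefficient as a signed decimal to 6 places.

√[9·1!3!5!/10! · 1!3!1!5!1!7!] = √(6480)
  +(−1)^0/∏(0,1,3,1,0,4)! = 1/144  (running 1/144)
  +(−1)^1/∏(1,0,2,0,1,5)! = -1/240  (running 1/360)
⟨..|..⟩ = √(6480)·(1/360) = +0.223607

+0.223607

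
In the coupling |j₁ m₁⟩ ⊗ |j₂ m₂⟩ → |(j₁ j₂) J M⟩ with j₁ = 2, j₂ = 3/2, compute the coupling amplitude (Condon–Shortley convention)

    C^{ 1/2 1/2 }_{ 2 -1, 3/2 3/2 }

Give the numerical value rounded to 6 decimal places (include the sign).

−√(1/10) = -0.316228

j₁+j₂−J=3  J+j₁−j₂=1  J−j₁+j₂=0  j₁+j₂+J+1=5
(j₁±m₁, j₂±m₂, J±M) = (1,3,3,0,1,0)
P² = 18/5
sum k=3..3:
  [3] −1/6 = -1/6
S = -1/6
C² = P²·S² = 1/10 ; C = -0.316228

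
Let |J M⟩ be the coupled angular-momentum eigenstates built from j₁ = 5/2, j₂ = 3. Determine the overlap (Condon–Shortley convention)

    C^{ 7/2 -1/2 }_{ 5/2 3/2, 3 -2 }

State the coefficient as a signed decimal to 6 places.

triangle: 2!·3!·4!/10! = 288/3628800
(j±m)!: 4!·1!·1!·5!·3!·4! = 414720
prefactor² = (2J+1)·Δ·N² = 9216/35
  k=0: +1/(0!·2!·1!·1!·2!·3!) = 1/24
  k=1: −1/(1!·1!·0!·0!·3!·4!) = -1/144
Σ = 5/144  ⇒  CG² = 9216/35·5/144² = 20/63
CG = +√(20/63) = +0.563436

+0.563436  (= +√(20/63))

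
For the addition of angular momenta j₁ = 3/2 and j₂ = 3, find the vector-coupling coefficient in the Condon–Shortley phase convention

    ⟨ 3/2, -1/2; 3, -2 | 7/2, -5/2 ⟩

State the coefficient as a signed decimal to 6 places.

√[8·1!2!5!/9! · 1!2!1!5!1!6!] = √(6400/7)
  +(−1)^0/∏(0,1,2,1,0,4)! = 1/48  (running 1/48)
  +(−1)^1/∏(1,0,1,0,1,5)! = -1/120  (running 1/80)
⟨..|..⟩ = √(6400/7)·(1/80) = +0.377964

+0.377964  (= +√(1/7))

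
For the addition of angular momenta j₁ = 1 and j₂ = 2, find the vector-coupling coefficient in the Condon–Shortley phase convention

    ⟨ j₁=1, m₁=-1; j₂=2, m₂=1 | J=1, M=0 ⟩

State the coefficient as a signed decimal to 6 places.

j₁+j₂−J=2  J+j₁−j₂=0  J−j₁+j₂=2  j₁+j₂+J+1=5
(j₁±m₁, j₂±m₂, J±M) = (0,2,3,1,1,1)
P² = 6/5
sum k=2..2:
  [2] +1/2 = 1/2
S = 1/2
C² = P²·S² = 3/10 ; C = +0.547723

+0.547723  (= +√(3/10))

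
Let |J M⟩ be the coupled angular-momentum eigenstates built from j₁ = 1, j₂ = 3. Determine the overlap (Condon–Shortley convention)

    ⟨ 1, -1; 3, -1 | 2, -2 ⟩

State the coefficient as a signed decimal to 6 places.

+√(1/21) = +0.218218

j₁+j₂−J=2  J+j₁−j₂=0  J−j₁+j₂=4  j₁+j₂+J+1=7
(j₁±m₁, j₂±m₂, J±M) = (0,2,2,4,0,4)
P² = 768/7
sum k=2..2:
  [2] +1/48 = 1/48
S = 1/48
C² = P²·S² = 1/21 ; C = +0.218218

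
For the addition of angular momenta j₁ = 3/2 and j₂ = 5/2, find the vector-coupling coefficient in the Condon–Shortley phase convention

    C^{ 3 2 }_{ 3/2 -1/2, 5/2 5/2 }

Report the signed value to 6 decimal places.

-0.645497

j₁+j₂−J=1  J+j₁−j₂=2  J−j₁+j₂=4  j₁+j₂+J+1=8
(j₁±m₁, j₂±m₂, J±M) = (1,2,5,0,5,1)
P² = 240
sum k=1..1:
  [1] −1/24 = -1/24
S = -1/24
C² = P²·S² = 5/12 ; C = -0.645497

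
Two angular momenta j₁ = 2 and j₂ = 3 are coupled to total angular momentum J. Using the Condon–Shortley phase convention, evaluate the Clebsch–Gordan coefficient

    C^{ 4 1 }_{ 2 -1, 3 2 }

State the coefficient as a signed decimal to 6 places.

-0.591608

j₁+j₂−J=1  J+j₁−j₂=3  J−j₁+j₂=5  j₁+j₂+J+1=10
(j₁±m₁, j₂±m₂, J±M) = (1,3,5,1,5,3)
P² = 6480/7
sum k=0..1:
  [0] +1/720 = 1/720
  [1] −1/48 = -1/48
S = -7/360
C² = P²·S² = 7/20 ; C = -0.591608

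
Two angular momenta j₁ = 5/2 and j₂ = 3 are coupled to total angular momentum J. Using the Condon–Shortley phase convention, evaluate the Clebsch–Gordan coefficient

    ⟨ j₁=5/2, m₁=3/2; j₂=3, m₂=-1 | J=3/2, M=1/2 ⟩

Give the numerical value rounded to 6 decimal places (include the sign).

j₁+j₂−J=4  J+j₁−j₂=1  J−j₁+j₂=2  j₁+j₂+J+1=8
(j₁±m₁, j₂±m₂, J±M) = (4,1,2,4,2,1)
P² = 384/35
sum k=0..1:
  [0] +1/48 = 1/48
  [1] −1/6 = -1/6
S = -7/48
C² = P²·S² = 7/30 ; C = -0.483046

-0.483046  (= −√(7/30))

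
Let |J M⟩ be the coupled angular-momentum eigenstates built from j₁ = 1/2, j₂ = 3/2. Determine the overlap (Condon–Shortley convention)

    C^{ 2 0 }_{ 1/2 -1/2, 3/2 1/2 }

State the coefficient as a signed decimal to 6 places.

+√(1/2) ≈ +0.707107

triangle: 0!×1!×3!/5! = 6/120
(j±m)!: 0!×1!×2!×1!×2!×2! = 8
prefactor² = (2J+1)×Δ×N² = 2
  k=0: +1/(0!×0!×1!×2!×0!×1!) = 1/2
Σ = 1/2  ⇒  CG² = 2×1/2² = 1/2
CG = +√(1/2) = +0.707107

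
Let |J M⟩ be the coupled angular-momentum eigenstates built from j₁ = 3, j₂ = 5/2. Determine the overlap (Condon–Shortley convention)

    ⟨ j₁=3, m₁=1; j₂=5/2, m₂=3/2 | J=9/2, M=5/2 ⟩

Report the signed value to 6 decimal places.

triangle: 1!×5!×4!/11! = 2880/39916800
(j±m)!: 4!×2!×4!×1!×7!×2! = 11612160
prefactor² = (2J+1)×Δ×N² = 92160/11
  k=0: +1/(0!×1!×2!×4!×3!×0!) = 1/288
  k=1: −1/(1!×0!×1!×3!×4!×1!) = -1/144
Σ = -1/288  ⇒  CG² = 92160/11×(-1/288)² = 10/99
CG = −√(10/99) = -0.317821

−√(10/99) ≈ -0.317821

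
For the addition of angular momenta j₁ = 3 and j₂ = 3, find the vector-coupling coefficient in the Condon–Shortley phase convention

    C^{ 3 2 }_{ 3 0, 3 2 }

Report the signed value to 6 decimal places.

√[7·3!3!3!/10! · 3!3!5!1!5!1!] = √(216)
  +(−1)^2/∏(2,1,1,3,2,0)! = 1/24  (running 1/24)
  +(−1)^3/∏(3,0,0,2,3,1)! = -1/72  (running 1/36)
⟨..|..⟩ = √(216)·(1/36) = +0.408248

+√(1/6) = +0.408248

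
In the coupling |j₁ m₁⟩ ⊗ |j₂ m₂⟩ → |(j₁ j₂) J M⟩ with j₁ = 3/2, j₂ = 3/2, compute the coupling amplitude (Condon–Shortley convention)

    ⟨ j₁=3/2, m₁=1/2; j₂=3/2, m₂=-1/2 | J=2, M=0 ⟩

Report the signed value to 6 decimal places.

+√(1/4) ≈ +0.500000

√[5·1!2!2!/6! · 2!1!1!2!2!2!] = √(4/9)
  +(−1)^0/∏(0,1,1,1,1,1)! = 1  (running 1)
  +(−1)^1/∏(1,0,0,0,2,2)! = -1/4  (running 3/4)
⟨..|..⟩ = √(4/9)·(3/4) = +0.500000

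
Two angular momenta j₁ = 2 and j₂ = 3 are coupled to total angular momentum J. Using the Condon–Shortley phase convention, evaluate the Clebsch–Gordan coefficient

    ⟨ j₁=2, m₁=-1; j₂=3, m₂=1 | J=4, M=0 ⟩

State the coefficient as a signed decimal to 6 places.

−√(5/14) = -0.597614

√[9·1!3!5!/10! · 1!3!4!2!4!4!] = √(10368/35)
  +(−1)^0/∏(0,1,3,4,0,1)! = 1/144  (running 1/144)
  +(−1)^1/∏(1,0,2,3,1,2)! = -1/24  (running -5/144)
⟨..|..⟩ = √(10368/35)·(-5/144) = -0.597614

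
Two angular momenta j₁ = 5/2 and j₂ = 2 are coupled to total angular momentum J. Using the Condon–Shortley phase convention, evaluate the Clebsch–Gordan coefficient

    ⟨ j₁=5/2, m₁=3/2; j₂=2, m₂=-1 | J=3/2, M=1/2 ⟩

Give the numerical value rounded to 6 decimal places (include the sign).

j₁+j₂−J=3  J+j₁−j₂=2  J−j₁+j₂=1  j₁+j₂+J+1=7
(j₁±m₁, j₂±m₂, J±M) = (4,1,1,3,2,1)
P² = 96/35
sum k=0..1:
  [0] +1/6 = 1/6
  [1] −1/4 = -1/4
S = -1/12
C² = P²·S² = 2/105 ; C = -0.138013

-0.138013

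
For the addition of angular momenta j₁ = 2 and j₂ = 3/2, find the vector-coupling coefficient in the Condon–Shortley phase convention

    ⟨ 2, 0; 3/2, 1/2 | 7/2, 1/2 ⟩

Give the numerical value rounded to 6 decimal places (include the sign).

+√(18/35) ≈ +0.717137

√[8·0!4!3!/8! · 2!2!2!1!4!3!] = √(1152/35)
  +(−1)^0/∏(0,0,2,2,2,1)! = 1/8  (running 1/8)
⟨..|..⟩ = √(1152/35)·(1/8) = +0.717137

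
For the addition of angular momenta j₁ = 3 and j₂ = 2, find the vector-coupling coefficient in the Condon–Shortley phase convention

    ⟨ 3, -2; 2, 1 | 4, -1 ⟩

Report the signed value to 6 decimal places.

j₁+j₂−J=1  J+j₁−j₂=5  J−j₁+j₂=3  j₁+j₂+J+1=10
(j₁±m₁, j₂±m₂, J±M) = (1,5,3,1,3,5)
P² = 6480/7
sum k=0..1:
  [0] +1/720 = 1/720
  [1] −1/48 = -1/48
S = -7/360
C² = P²·S² = 7/20 ; C = -0.591608

−√(7/20) ≈ -0.591608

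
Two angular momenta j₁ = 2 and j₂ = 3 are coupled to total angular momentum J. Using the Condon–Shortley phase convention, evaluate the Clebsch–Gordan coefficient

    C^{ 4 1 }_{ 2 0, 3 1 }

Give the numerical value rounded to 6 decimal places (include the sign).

√[9·1!3!5!/10! · 2!2!4!2!5!3!] = √(1728/7)
  +(−1)^0/∏(0,1,2,4,1,1)! = 1/48  (running 1/48)
  +(−1)^1/∏(1,0,1,3,2,2)! = -1/24  (running -1/48)
⟨..|..⟩ = √(1728/7)·(-1/48) = -0.327327

-0.327327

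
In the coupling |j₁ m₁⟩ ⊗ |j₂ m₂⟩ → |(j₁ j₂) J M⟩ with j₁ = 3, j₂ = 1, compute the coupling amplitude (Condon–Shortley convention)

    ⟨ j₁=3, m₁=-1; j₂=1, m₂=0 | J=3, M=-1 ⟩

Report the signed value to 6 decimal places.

triangle: 1!·5!·1!/8! = 120/40320
(j±m)!: 2!·4!·1!·1!·2!·4! = 2304
prefactor² = (2J+1)·Δ·N² = 48
  k=0: +1/(0!·1!·4!·1!·1!·0!) = 1/24
  k=1: −1/(1!·0!·3!·0!·2!·1!) = -1/12
Σ = -1/24  ⇒  CG² = 48·(-1/24)² = 1/12
CG = −√(1/12) = -0.288675

−√(1/12) ≈ -0.288675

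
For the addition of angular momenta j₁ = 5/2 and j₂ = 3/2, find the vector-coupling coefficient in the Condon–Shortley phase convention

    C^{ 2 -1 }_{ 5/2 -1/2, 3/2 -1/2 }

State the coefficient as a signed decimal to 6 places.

-0.545545  (= −√(25/84))

triangle: 2!×3!×1!/7! = 12/5040
(j±m)!: 2!×3!×1!×2!×1!×3! = 144
prefactor² = (2J+1)×Δ×N² = 12/7
  k=0: +1/(0!×2!×3!×1!×0!×0!) = 1/12
  k=1: −1/(1!×1!×2!×0!×1!×1!) = -1/2
Σ = -5/12  ⇒  CG² = 12/7×(-5/12)² = 25/84
CG = −√(25/84) = -0.545545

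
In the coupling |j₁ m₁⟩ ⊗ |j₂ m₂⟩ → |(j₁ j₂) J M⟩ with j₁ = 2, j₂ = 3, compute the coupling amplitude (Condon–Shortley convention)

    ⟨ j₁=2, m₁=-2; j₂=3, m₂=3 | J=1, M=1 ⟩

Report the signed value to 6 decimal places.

+√(3/7) ≈ +0.654654

triangle: 4!·0!·2!/7! = 48/5040
(j±m)!: 0!·4!·6!·0!·2!·0! = 34560
prefactor² = (2J+1)·Δ·N² = 6912/7
  k=4: +1/(4!·0!·0!·2!·0!·0!) = 1/48
Σ = 1/48  ⇒  CG² = 6912/7·1/48² = 3/7
CG = +√(3/7) = +0.654654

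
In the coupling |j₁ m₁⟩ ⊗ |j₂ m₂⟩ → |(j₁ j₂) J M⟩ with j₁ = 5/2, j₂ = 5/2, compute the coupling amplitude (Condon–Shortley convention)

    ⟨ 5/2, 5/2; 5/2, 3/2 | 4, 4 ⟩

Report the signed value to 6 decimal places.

j₁+j₂−J=1  J+j₁−j₂=4  J−j₁+j₂=4  j₁+j₂+J+1=10
(j₁±m₁, j₂±m₂, J±M) = (5,0,4,1,8,0)
P² = 165888
sum k=0..0:
  [0] +1/576 = 1/576
S = 1/576
C² = P²·S² = 1/2 ; C = +0.707107

+0.707107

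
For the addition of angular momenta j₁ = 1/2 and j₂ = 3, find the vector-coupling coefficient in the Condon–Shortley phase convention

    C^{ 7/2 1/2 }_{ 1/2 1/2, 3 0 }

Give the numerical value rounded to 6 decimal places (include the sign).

triangle: 0!·1!·6!/8! = 720/40320
(j±m)!: 1!·0!·3!·3!·4!·3! = 5184
prefactor² = (2J+1)·Δ·N² = 5184/7
  k=0: +1/(0!·0!·0!·3!·1!·3!) = 1/36
Σ = 1/36  ⇒  CG² = 5184/7·1/36² = 4/7
CG = +√(4/7) = +0.755929

+0.755929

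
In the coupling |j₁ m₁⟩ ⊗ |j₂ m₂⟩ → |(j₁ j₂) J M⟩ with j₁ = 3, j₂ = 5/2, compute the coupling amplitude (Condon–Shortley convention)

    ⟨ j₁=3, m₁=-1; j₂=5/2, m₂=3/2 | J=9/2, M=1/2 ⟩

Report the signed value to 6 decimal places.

triangle: 1!*5!*4!/11! = 2880/39916800
(j±m)!: 2!*4!*4!*1!*5!*4! = 3317760
prefactor² = (2J+1)*Δ*N² = 184320/77
  k=0: +1/(0!*1!*4!*4!*1!*0!) = 1/576
  k=1: −1/(1!*0!*3!*3!*2!*1!) = -1/72
Σ = -7/576  ⇒  CG² = 184320/77*(-7/576)² = 35/99
CG = −√(35/99) = -0.594588

-0.594588  (= −√(35/99))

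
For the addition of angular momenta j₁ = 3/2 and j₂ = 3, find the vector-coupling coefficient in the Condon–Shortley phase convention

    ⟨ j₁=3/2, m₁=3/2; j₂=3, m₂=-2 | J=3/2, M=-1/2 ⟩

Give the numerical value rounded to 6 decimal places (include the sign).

j₁+j₂−J=3  J+j₁−j₂=0  J−j₁+j₂=3  j₁+j₂+J+1=7
(j₁±m₁, j₂±m₂, J±M) = (3,0,1,5,1,2)
P² = 288/7
sum k=0..0:
  [0] +1/12 = 1/12
S = 1/12
C² = P²·S² = 2/7 ; C = +0.534522

+0.534522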